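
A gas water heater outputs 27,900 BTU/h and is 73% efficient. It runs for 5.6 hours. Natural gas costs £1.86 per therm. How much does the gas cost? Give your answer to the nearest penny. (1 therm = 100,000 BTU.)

Heat delivered = 27,900 BTU/h × 5.6 h = 156,240 BTU
Gas input = 156,240 / 0.730 = 214,027 BTU
= 214,027 / 100,000 = 2.14 therm
Cost = 2.14 × £1.86/therm = £3.98

£3.98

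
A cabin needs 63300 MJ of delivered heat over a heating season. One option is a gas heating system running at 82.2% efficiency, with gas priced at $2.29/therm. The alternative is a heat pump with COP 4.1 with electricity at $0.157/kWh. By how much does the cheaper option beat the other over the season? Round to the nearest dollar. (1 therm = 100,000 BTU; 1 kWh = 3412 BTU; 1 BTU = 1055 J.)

$998

Heat load = 63300 MJ = 63,300,000,000 J / 1055 = 60,000,000 BTU
Gas: input = 60,000,000 / 0.822 = 72,992,701 BTU = 729.9 therm → 729.9 × $2.29 = $1,671.53
Heat pump: 60,000,000 BTU / 3412 = 17,580 kWh heat; / 4.1 = 4,289 kWh in → × $0.157 = $673.38
Difference = |$1,671.53 − $673.38| = $998.16 ≈ $998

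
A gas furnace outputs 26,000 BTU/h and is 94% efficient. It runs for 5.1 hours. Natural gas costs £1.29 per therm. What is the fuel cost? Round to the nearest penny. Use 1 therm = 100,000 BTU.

£1.82

Heat delivered = 26,000 BTU/h × 5.1 h = 132,600 BTU
Gas input = 132,600 / 0.94 = 141,064 BTU
= 141,064 / 100,000 = 1.411 therm
Cost = 1.411 × £1.29/therm = £1.82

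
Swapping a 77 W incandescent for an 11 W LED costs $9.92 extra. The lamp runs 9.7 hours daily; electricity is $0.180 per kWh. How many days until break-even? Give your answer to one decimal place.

Power saved = 77 − 11 = 66 W
Daily energy saved = 66 W × 9.7 h = 640.2 Wh = 0.6402 kWh
Daily savings = 0.6402 × $0.180 = $0.1152
Payback = $9.92 / $0.1152 per day = 86.08 days

86.1 days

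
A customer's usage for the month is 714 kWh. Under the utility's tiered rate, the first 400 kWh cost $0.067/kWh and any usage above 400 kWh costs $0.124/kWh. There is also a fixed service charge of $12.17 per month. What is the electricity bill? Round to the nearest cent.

$77.91

First 400 kWh × $0.067 = $26.80
Remaining 314 kWh × $0.124 = $38.94
Energy charge = $65.74; + service $12.17 = $77.91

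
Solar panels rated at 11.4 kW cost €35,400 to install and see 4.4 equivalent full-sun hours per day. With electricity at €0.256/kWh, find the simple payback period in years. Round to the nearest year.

8 years

Daily generation = 11.4 kW × 4.4 h = 50.16 kWh
Annual generation = 50.16 × 365 = 18308 kWh
Annual savings = 18308 × €0.256 = €4,686.95
Payback = €35,400 / €4,686.95 = 7.55 years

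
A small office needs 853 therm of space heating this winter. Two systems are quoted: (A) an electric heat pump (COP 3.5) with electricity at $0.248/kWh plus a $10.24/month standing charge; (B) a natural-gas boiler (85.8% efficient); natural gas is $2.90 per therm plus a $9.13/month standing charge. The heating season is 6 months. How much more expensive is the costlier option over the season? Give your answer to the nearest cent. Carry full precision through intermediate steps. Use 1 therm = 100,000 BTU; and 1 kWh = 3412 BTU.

$1105.01

Heat load = 853 therm × 100,000 = 85,300,000 BTU
Gas: input = 85,300,000 / 0.858 = 99,417,249 BTU = 994.2 therm → 994.2 × $2.90 = $2,883.10; + 6 × $9.13 standing = $2,937.88
Heat pump: 85,300,000 BTU / 3412 = 25,000 kWh heat; / 3.5 = 7,143 kWh in → × $0.248 = $1,771.43; + 6 × $10.24 standing = $1,832.87
Difference = |$2,937.88 − $1,832.87| = $1,105.01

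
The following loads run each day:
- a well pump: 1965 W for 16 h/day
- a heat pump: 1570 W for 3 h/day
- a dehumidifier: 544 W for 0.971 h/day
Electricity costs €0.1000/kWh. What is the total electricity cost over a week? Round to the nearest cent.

well pump: 1965 W × 16 h × 7 d = 220,080 Wh = 220.1 kWh
heat pump: 1570 W × 3 h × 7 d = 32,970 Wh = 32.97 kWh
dehumidifier: 544 W × 0.971 h × 7 d = 3,698 Wh = 3.698 kWh
Total energy = 220.1 + 32.97 + 3.698 = 256.7 kWh
Cost = 256.7 kWh × €0.1000 = €25.67

€25.67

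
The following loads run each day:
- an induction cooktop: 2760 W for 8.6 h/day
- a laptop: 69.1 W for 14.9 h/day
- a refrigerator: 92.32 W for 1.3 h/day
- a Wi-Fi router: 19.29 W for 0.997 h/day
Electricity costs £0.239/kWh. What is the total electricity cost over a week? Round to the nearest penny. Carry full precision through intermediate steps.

£41.67

induction cooktop: 2760 W × 8.6 h × 7 d = 166,152 Wh = 166.2 kWh
laptop: 69.1 W × 14.9 h × 7 d = 7,207 Wh = 7.207 kWh
refrigerator: 92.32 W × 1.3 h × 7 d = 840 Wh = 0.8401 kWh
Wi-Fi router: 19.29 W × 0.997 h × 7 d = 135 Wh = 0.1346 kWh
Total energy = 166.2 + 7.207 + 0.8401 + 0.1346 = 174.3 kWh
Cost = 174.3 kWh × £0.239 = £41.67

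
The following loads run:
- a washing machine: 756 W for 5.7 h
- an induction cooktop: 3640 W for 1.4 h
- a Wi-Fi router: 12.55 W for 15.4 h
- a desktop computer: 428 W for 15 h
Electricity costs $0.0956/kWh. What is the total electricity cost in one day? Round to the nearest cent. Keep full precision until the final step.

$1.53

washing machine: 756 W × 5.7 h = 4,309 Wh = 4.309 kWh
induction cooktop: 3640 W × 1.4 h = 5,096 Wh = 5.096 kWh
Wi-Fi router: 12.55 W × 15.4 h = 193 Wh = 0.1933 kWh
desktop computer: 428 W × 15 h = 6,420 Wh = 6.42 kWh
Total energy = 4.309 + 5.096 + 0.1933 + 6.42 = 16.02 kWh
Cost = 16.02 kWh × $0.0956 = $1.53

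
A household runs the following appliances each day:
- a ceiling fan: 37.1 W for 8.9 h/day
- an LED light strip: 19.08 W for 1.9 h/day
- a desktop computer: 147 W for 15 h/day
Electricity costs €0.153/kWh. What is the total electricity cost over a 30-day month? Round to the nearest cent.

ceiling fan: 37.1 W × 8.9 h × 30 d = 9,906 Wh = 9.906 kWh
LED light strip: 19.08 W × 1.9 h × 30 d = 1,088 Wh = 1.088 kWh
desktop computer: 147 W × 15 h × 30 d = 66,150 Wh = 66.15 kWh
Total energy = 9.906 + 1.088 + 66.15 = 77.14 kWh
Cost = 77.14 kWh × €0.153 = €11.80

€11.80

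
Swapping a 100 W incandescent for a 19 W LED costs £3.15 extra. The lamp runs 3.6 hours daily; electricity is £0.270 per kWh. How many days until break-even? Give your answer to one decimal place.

40.0 days

Power saved = 100 − 19 = 81 W
Daily energy saved = 81 W × 3.6 h = 291.6 Wh = 0.2916 kWh
Daily savings = 0.2916 × £0.270 = £0.0787
Payback = £3.15 / £0.0787 per day = 40.01 days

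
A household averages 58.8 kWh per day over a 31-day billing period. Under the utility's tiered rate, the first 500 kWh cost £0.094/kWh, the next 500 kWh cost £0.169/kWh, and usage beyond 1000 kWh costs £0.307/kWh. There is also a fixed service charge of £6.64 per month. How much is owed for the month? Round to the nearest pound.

£391

Usage = 58.8 kWh/day × 31 days = 1822.8 kWh
First 500 kWh × £0.094 = £47.00
Next 500 kWh × £0.169 = £84.50
Remaining 822.8 kWh × £0.307 = £252.60
Energy charge = £384.10; + service £6.64 = £390.74 ≈ £391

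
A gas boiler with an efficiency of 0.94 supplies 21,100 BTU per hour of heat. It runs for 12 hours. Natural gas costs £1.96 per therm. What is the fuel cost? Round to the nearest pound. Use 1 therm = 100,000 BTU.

Heat delivered = 21,100 BTU/h × 12 h = 253,200 BTU
Gas input = 253,200 / 0.94 = 269,362 BTU
= 269,362 / 100,000 = 2.694 therm
Cost = 2.694 × £1.96/therm = £5.28 ≈ £5

£5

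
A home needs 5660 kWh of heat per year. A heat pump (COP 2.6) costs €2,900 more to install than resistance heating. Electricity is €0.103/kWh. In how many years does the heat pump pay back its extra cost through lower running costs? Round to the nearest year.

Resistance: 5660 kWh × €0.103 = €582.98/yr
Heat pump: 5660 / 2.6 = 2177 kWh in → × €0.103 = €224.22/yr
Annual savings = €358.76
Payback = €2,900 / €358.76 = 8.08 years

8 years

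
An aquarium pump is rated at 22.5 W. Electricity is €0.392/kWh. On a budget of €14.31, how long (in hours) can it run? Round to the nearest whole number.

Energy budget = €14.31 / €0.392 per kWh = 36.51 kWh = 36,505 Wh
Runtime = 36,505 Wh / 22.5 W = 1,622 h

1622 h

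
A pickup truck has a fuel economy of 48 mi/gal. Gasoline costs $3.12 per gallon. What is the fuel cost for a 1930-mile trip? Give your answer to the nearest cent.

$125.45

Fuel = 1930 mi / 48 mpg = 40.21 gal
Cost = 40.21 gal × $3.12/gal = $125.45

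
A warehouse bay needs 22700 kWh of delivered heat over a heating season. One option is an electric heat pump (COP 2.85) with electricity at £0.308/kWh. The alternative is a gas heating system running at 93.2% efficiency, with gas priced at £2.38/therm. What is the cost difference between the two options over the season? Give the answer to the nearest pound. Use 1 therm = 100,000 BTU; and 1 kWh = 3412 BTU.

£475

Heat load = 22700 kWh × 3412 = 77,452,400 BTU
Gas: input = 77,452,400 / 0.932 = 83,103,433 BTU = 831 therm → 831 × £2.38 = £1,977.86
Heat pump: 77,452,400 BTU / 3412 = 22,700 kWh heat; / 2.85 = 7,965 kWh in → × £0.308 = £2,453.19
Difference = |£1,977.86 − £2,453.19| = £475.33 ≈ £475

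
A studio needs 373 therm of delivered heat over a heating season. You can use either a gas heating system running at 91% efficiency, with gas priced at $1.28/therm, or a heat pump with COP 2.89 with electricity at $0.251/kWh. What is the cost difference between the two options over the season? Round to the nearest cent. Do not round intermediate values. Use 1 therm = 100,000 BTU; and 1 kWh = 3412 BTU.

Heat load = 373 therm × 100,000 = 37,300,000 BTU
Gas: input = 37,300,000 / 0.91 = 40,989,011 BTU = 409.9 therm → 409.9 × $1.28 = $524.66
Heat pump: 37,300,000 BTU / 3412 = 10,930 kWh heat; / 2.89 = 3,783 kWh in → × $0.251 = $949.46
Difference = |$524.66 − $949.46| = $424.80

$424.80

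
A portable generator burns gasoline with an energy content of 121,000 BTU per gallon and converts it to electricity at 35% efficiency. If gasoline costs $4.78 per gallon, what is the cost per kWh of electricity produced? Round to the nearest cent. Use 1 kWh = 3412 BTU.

Electrical output per gallon = 121,000 BTU × 0.35 / 3412 BTU/kWh = 12.41 kWh
Cost per kWh = $4.78 / 12.41 kWh = $0.385

$0.39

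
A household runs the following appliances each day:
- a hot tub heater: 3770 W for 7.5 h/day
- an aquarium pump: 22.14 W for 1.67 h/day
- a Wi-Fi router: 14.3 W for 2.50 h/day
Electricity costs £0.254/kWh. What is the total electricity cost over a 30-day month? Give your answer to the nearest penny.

£216.01

hot tub heater: 3770 W × 7.5 h × 30 d = 848,250 Wh = 848.2 kWh
aquarium pump: 22.14 W × 1.67 h × 30 d = 1,109 Wh = 1.109 kWh
Wi-Fi router: 14.3 W × 2.50 h × 30 d = 1,072 Wh = 1.073 kWh
Total energy = 848.2 + 1.109 + 1.073 = 850.4 kWh
Cost = 850.4 kWh × £0.254 = £216.01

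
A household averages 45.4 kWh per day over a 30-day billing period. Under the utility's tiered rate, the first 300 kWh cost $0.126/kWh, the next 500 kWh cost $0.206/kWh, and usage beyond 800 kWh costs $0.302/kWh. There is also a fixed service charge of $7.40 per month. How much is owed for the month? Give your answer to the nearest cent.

$317.92

Usage = 45.4 kWh/day × 30 days = 1362 kWh
First 300 kWh × $0.126 = $37.80
Next 500 kWh × $0.206 = $103.00
Remaining 562 kWh × $0.302 = $169.72
Energy charge = $310.52; + service $7.40 = $317.92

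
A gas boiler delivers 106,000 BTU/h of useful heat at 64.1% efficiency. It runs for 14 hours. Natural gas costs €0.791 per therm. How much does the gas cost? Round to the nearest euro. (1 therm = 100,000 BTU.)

€18

Heat delivered = 106,000 BTU/h × 14 h = 1,484,000 BTU
Gas input = 1,484,000 / 0.641 = 2,315,133 BTU
= 2,315,133 / 100,000 = 23.15 therm
Cost = 23.15 × €0.791/therm = €18.31 ≈ €18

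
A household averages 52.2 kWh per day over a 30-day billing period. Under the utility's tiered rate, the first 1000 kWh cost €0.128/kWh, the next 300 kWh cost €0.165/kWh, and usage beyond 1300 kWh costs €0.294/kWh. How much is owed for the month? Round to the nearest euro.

€256

Usage = 52.2 kWh/day × 30 days = 1566 kWh
First 1000 kWh × €0.128 = €128.00
Next 300 kWh × €0.165 = €49.50
Remaining 266 kWh × €0.294 = €78.20
Total = €255.70 ≈ €256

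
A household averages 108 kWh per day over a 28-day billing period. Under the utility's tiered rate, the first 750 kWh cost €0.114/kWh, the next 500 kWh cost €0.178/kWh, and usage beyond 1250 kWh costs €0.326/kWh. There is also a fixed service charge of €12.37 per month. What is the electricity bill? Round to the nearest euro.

€765

Usage = 108 kWh/day × 28 days = 3024 kWh
First 750 kWh × €0.114 = €85.50
Next 500 kWh × €0.178 = €89.00
Remaining 1774 kWh × €0.326 = €578.32
Energy charge = €752.82; + service €12.37 = €765.19 ≈ €765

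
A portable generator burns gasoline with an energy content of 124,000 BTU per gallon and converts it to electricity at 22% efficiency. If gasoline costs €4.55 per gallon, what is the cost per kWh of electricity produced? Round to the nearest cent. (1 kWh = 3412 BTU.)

€0.57

Electrical output per gallon = 124,000 BTU × 0.22 / 3412 BTU/kWh = 7.995 kWh
Cost per kWh = €4.55 / 7.995 kWh = €0.569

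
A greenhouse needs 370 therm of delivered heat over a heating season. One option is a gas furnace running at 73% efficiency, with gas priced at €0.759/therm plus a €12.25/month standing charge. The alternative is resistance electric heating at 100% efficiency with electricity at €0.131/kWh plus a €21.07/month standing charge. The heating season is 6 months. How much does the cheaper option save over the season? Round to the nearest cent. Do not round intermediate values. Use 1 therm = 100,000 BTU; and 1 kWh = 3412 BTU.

€1088.80

Heat load = 370 therm × 100,000 = 37,000,000 BTU
Gas: input = 37,000,000 / 0.73 = 50,684,932 BTU = 506.8 therm → 506.8 × €0.759 = €384.70; + 6 × €12.25 standing = €458.20
Electric: 37,000,000 BTU / 3412 = 10,840 kWh → × €0.131 = €1,420.57; + 6 × €21.07 standing = €1,546.99
Difference = |€458.20 − €1,546.99| = €1,088.80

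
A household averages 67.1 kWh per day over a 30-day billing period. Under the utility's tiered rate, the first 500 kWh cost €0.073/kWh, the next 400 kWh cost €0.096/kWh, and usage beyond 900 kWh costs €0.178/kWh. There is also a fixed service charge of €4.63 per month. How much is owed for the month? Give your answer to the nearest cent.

Usage = 67.1 kWh/day × 30 days = 2013 kWh
First 500 kWh × €0.073 = €36.50
Next 400 kWh × €0.096 = €38.40
Remaining 1113 kWh × €0.178 = €198.11
Energy charge = €273.01; + service €4.63 = €277.64

€277.64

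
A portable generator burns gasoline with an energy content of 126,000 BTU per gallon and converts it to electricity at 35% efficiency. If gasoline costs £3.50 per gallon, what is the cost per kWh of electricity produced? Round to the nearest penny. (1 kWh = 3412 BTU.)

£0.27

Electrical output per gallon = 126,000 BTU × 0.35 / 3412 BTU/kWh = 12.92 kWh
Cost per kWh = £3.50 / 12.92 kWh = £0.271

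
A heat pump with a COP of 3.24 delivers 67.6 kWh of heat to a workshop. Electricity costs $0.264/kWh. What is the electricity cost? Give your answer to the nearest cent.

Electrical input = 67.6 kWh / 3.24 = 20.86 kWh
Cost = 20.86 × $0.264/kWh = $5.51

$5.51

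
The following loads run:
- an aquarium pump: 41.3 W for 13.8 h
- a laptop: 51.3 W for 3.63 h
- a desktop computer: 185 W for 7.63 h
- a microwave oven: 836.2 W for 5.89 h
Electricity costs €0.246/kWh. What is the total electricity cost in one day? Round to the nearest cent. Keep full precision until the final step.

aquarium pump: 41.3 W × 13.8 h = 570 Wh = 0.5699 kWh
laptop: 51.3 W × 3.63 h = 186 Wh = 0.1862 kWh
desktop computer: 185 W × 7.63 h = 1,412 Wh = 1.412 kWh
microwave oven: 836.2 W × 5.89 h = 4,925 Wh = 4.925 kWh
Total energy = 0.5699 + 0.1862 + 1.412 + 4.925 = 7.093 kWh
Cost = 7.093 kWh × €0.246 = €1.74

€1.74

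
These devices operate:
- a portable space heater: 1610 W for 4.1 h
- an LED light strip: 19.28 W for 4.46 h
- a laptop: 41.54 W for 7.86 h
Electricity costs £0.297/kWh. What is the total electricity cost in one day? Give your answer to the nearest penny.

£2.08

portable space heater: 1610 W × 4.1 h = 6,601 Wh = 6.601 kWh
LED light strip: 19.28 W × 4.46 h = 86 Wh = 0.08599 kWh
laptop: 41.54 W × 7.86 h = 327 Wh = 0.3265 kWh
Total energy = 6.601 + 0.08599 + 0.3265 = 7.013 kWh
Cost = 7.013 kWh × £0.297 = £2.08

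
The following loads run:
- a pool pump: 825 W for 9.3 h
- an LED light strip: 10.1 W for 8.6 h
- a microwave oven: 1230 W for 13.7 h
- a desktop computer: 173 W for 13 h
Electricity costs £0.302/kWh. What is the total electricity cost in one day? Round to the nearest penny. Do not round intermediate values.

£8.11

pool pump: 825 W × 9.3 h = 7,673 Wh = 7.673 kWh
LED light strip: 10.1 W × 8.6 h = 87 Wh = 0.08686 kWh
microwave oven: 1230 W × 13.7 h = 16,851 Wh = 16.85 kWh
desktop computer: 173 W × 13 h = 2,249 Wh = 2.249 kWh
Total energy = 7.673 + 0.08686 + 16.85 + 2.249 = 26.86 kWh
Cost = 26.86 kWh × £0.302 = £8.11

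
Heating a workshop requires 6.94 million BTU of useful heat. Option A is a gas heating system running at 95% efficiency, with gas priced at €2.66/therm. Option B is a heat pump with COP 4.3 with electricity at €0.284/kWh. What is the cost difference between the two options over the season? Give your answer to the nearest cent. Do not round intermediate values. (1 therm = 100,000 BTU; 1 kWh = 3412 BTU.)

€59.98

Heat load = 6.94 × 10⁶ BTU = 6,940,000 BTU
Gas: input = 6,940,000 / 0.95 = 7,305,263 BTU = 73.05 therm → 73.05 × €2.66 = €194.32
Heat pump: 6,940,000 BTU / 3412 = 2,034 kWh heat; / 4.3 = 473 kWh in → × €0.284 = €134.34
Difference = |€194.32 − €134.34| = €59.98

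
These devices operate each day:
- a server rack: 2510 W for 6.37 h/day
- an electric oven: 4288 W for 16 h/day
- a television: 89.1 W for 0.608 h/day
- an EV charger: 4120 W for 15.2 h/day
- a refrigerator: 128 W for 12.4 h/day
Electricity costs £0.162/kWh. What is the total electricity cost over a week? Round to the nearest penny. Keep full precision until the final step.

server rack: 2510 W × 6.37 h × 7 d = 111,921 Wh = 111.9 kWh
electric oven: 4288 W × 16 h × 7 d = 480,256 Wh = 480.3 kWh
television: 89.1 W × 0.608 h × 7 d = 379 Wh = 0.3792 kWh
EV charger: 4120 W × 15.2 h × 7 d = 438,368 Wh = 438.4 kWh
refrigerator: 128 W × 12.4 h × 7 d = 11,110 Wh = 11.11 kWh
Total energy = 111.9 + 480.3 + 0.3792 + 438.4 + 11.11 = 1,042 kWh
Cost = 1,042 kWh × £0.162 = £168.81

£168.81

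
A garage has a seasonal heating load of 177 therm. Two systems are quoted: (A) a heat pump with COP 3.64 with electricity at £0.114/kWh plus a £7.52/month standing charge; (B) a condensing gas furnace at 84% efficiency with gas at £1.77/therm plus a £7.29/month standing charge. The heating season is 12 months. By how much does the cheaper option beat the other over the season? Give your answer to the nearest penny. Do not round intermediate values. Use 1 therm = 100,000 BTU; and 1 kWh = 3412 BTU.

£207.74

Heat load = 177 therm × 100,000 = 17,700,000 BTU
Gas: input = 17,700,000 / 0.84 = 21,071,429 BTU = 210.7 therm → 210.7 × £1.77 = £372.96; + 12 × £7.29 standing = £460.44
Heat pump: 17,700,000 BTU / 3412 = 5,188 kWh heat; / 3.64 = 1,425 kWh in → × £0.114 = £162.47; + 12 × £7.52 standing = £252.71
Difference = |£460.44 − £252.71| = £207.74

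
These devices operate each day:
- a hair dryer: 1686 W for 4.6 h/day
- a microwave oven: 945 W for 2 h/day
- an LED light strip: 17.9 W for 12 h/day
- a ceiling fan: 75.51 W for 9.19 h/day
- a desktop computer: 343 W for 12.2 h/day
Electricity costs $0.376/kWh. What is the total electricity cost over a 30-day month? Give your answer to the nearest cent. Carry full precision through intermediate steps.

hair dryer: 1686 W × 4.6 h × 30 d = 232,668 Wh = 232.7 kWh
microwave oven: 945 W × 2 h × 30 d = 56,700 Wh = 56.7 kWh
LED light strip: 17.9 W × 12 h × 30 d = 6,444 Wh = 6.444 kWh
ceiling fan: 75.51 W × 9.19 h × 30 d = 20,818 Wh = 20.82 kWh
desktop computer: 343 W × 12.2 h × 30 d = 125,538 Wh = 125.5 kWh
Total energy = 232.7 + 56.7 + 6.444 + 20.82 + 125.5 = 442.2 kWh
Cost = 442.2 kWh × $0.376 = $166.26

$166.26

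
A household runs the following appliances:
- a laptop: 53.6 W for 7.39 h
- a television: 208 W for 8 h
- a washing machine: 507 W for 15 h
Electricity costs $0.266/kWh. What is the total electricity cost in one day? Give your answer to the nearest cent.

laptop: 53.6 W × 7.39 h = 396 Wh = 0.3961 kWh
television: 208 W × 8 h = 1,664 Wh = 1.664 kWh
washing machine: 507 W × 15 h = 7,605 Wh = 7.605 kWh
Total energy = 0.3961 + 1.664 + 7.605 = 9.665 kWh
Cost = 9.665 kWh × $0.266 = $2.57

$2.57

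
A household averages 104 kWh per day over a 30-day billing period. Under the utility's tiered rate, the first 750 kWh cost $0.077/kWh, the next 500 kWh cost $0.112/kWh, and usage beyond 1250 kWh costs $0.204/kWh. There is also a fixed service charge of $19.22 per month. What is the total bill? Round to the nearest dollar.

Usage = 104 kWh/day × 30 days = 3120 kWh
First 750 kWh × $0.077 = $57.75
Next 500 kWh × $0.112 = $56.00
Remaining 1870 kWh × $0.204 = $381.48
Energy charge = $495.23; + service $19.22 = $514.45 ≈ $514

$514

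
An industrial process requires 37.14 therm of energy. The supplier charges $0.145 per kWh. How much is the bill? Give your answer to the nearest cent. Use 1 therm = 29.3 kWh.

37.14 therm × (29.3 kWh/therm) = 1,088 kWh
Cost = 1,088 kWh × $0.145/kWh = $157.79

$157.79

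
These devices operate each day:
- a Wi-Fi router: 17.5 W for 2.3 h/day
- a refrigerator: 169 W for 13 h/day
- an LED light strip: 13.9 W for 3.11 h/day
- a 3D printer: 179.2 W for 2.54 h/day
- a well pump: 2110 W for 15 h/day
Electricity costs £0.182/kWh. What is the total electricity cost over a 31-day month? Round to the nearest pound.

Wi-Fi router: 17.5 W × 2.3 h × 31 d = 1,248 Wh = 1.248 kWh
refrigerator: 169 W × 13 h × 31 d = 68,107 Wh = 68.11 kWh
LED light strip: 13.9 W × 3.11 h × 31 d = 1,340 Wh = 1.34 kWh
3D printer: 179.2 W × 2.54 h × 31 d = 14,110 Wh = 14.11 kWh
well pump: 2110 W × 15 h × 31 d = 981,150 Wh = 981.1 kWh
Total energy = 1.248 + 68.11 + 1.34 + 14.11 + 981.1 = 1,066 kWh
Cost = 1,066 kWh × £0.182 = £194.00

£194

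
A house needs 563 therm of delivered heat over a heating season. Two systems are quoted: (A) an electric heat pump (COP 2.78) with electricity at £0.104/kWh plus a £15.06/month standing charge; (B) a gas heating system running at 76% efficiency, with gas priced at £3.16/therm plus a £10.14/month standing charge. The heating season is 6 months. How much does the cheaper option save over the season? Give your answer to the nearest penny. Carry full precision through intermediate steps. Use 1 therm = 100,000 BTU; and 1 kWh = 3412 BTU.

£1694.09

Heat load = 563 therm × 100,000 = 56,300,000 BTU
Gas: input = 56,300,000 / 0.76 = 74,078,947 BTU = 740.8 therm → 740.8 × £3.16 = £2,340.89; + 6 × £10.14 standing = £2,401.73
Heat pump: 56,300,000 BTU / 3412 = 16,500 kWh heat; / 2.78 = 5,935 kWh in → × £0.104 = £617.29; + 6 × £15.06 standing = £707.65
Difference = |£2,401.73 − £707.65| = £1,694.09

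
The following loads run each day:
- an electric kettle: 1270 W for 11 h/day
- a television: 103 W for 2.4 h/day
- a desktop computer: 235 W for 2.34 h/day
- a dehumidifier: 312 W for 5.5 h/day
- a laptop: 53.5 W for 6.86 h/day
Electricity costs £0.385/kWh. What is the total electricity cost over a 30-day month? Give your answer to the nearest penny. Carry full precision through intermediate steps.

electric kettle: 1270 W × 11 h × 30 d = 419,100 Wh = 419.1 kWh
television: 103 W × 2.4 h × 30 d = 7,416 Wh = 7.416 kWh
desktop computer: 235 W × 2.34 h × 30 d = 16,497 Wh = 16.5 kWh
dehumidifier: 312 W × 5.5 h × 30 d = 51,480 Wh = 51.48 kWh
laptop: 53.5 W × 6.86 h × 30 d = 11,010 Wh = 11.01 kWh
Total energy = 419.1 + 7.416 + 16.5 + 51.48 + 11.01 = 505.5 kWh
Cost = 505.5 kWh × £0.385 = £194.62

£194.62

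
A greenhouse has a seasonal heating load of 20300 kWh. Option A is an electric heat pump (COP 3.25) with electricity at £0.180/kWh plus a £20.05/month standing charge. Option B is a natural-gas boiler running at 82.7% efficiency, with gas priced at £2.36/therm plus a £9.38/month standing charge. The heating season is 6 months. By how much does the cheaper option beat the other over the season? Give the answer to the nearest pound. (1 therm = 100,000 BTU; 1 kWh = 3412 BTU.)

Heat load = 20300 kWh × 3412 = 69,263,600 BTU
Gas: input = 69,263,600 / 0.827 = 83,752,842 BTU = 837.5 therm → 837.5 × £2.36 = £1,976.57; + 6 × £9.38 standing = £2,032.85
Heat pump: 69,263,600 BTU / 3412 = 20,300 kWh heat; / 3.25 = 6,246 kWh in → × £0.180 = £1,124.31; + 6 × £20.05 standing = £1,244.61
Difference = |£2,032.85 − £1,244.61| = £788.24 ≈ £788

£788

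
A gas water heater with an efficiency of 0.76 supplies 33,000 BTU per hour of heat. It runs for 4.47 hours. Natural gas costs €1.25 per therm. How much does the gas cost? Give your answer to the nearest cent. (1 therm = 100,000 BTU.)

Heat delivered = 33,000 BTU/h × 4.47 h = 147,510 BTU
Gas input = 147,510 / 0.76 = 194,092 BTU
= 194,092 / 100,000 = 1.941 therm
Cost = 1.941 × €1.25/therm = €2.43

€2.43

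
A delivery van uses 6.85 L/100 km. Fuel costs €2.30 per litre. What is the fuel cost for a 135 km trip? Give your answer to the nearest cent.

Fuel = 6.85 L/100 km × 135 km / 100 = 9.248 L
Cost = 9.248 L × €2.30/L = €21.27

€21.27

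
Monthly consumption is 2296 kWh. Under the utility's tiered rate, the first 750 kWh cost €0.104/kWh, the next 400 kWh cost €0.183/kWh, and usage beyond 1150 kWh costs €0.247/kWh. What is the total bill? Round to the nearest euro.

First 750 kWh × €0.104 = €78.00
Next 400 kWh × €0.183 = €73.20
Remaining 1146 kWh × €0.247 = €283.06
Total = €434.26 ≈ €434

€434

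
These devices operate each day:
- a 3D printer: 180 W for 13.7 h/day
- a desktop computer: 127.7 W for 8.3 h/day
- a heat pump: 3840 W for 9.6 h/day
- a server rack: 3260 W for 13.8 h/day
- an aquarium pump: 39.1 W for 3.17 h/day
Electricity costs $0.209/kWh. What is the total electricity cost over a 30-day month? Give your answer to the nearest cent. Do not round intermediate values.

$536.10

3D printer: 180 W × 13.7 h × 30 d = 73,980 Wh = 73.98 kWh
desktop computer: 127.7 W × 8.3 h × 30 d = 31,797 Wh = 31.8 kWh
heat pump: 3840 W × 9.6 h × 30 d = 1,105,920 Wh = 1,106 kWh
server rack: 3260 W × 13.8 h × 30 d = 1,349,640 Wh = 1,350 kWh
aquarium pump: 39.1 W × 3.17 h × 30 d = 3,718 Wh = 3.718 kWh
Total energy = 73.98 + 31.8 + 1,106 + 1,350 + 3.718 = 2,565 kWh
Cost = 2,565 kWh × $0.209 = $536.10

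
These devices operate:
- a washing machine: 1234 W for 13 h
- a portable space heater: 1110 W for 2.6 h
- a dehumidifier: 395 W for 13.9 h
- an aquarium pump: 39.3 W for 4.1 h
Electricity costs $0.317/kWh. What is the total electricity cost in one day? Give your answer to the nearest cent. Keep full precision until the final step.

$7.79

washing machine: 1234 W × 13 h = 16,042 Wh = 16.04 kWh
portable space heater: 1110 W × 2.6 h = 2,886 Wh = 2.886 kWh
dehumidifier: 395 W × 13.9 h = 5,490 Wh = 5.49 kWh
aquarium pump: 39.3 W × 4.1 h = 161 Wh = 0.1611 kWh
Total energy = 16.04 + 2.886 + 5.49 + 0.1611 = 24.58 kWh
Cost = 24.58 kWh × $0.317 = $7.79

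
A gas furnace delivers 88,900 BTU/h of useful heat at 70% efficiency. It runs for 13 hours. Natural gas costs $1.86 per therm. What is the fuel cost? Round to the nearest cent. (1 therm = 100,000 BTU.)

Heat delivered = 88,900 BTU/h × 13 h = 1,155,700 BTU
Gas input = 1,155,700 / 0.70 = 1,651,000 BTU
= 1,651,000 / 100,000 = 16.51 therm
Cost = 16.51 × $1.86/therm = $30.71

$30.71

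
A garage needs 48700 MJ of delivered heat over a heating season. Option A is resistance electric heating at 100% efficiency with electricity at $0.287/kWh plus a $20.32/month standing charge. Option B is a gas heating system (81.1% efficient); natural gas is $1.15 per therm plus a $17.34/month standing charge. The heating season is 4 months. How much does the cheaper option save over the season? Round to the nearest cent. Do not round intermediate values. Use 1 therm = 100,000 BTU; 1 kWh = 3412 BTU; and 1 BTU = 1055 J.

Heat load = 48700 MJ = 48,700,000,000 J / 1055 = 46,161,137 BTU
Gas: input = 46,161,137 / 0.811 = 56,918,788 BTU = 569.2 therm → 569.2 × $1.15 = $654.57; + 4 × $17.34 standing = $723.93
Electric: 46,161,137 BTU / 3412 = 13,530 kWh → × $0.287 = $3,882.84; + 4 × $20.32 standing = $3,964.12
Difference = |$723.93 − $3,964.12| = $3,240.19

$3240.19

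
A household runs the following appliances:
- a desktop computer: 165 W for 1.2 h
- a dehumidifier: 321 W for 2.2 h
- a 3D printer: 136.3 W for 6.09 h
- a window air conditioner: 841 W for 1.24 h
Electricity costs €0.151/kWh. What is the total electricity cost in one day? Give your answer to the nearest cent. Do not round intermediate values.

€0.42

desktop computer: 165 W × 1.2 h = 198 Wh = 0.198 kWh
dehumidifier: 321 W × 2.2 h = 706 Wh = 0.7062 kWh
3D printer: 136.3 W × 6.09 h = 830 Wh = 0.8301 kWh
window air conditioner: 841 W × 1.24 h = 1,043 Wh = 1.043 kWh
Total energy = 0.198 + 0.7062 + 0.8301 + 1.043 = 2.777 kWh
Cost = 2.777 kWh × €0.151 = €0.42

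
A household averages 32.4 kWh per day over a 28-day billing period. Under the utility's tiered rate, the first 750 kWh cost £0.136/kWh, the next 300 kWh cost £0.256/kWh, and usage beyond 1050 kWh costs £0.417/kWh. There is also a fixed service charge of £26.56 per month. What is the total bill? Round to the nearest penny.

Usage = 32.4 kWh/day × 28 days = 907.2 kWh
First 750 kWh × £0.136 = £102.00
Next 157.2 kWh × £0.256 = £40.24
Remaining tier: 0 kWh (not reached)
Energy charge = £142.24; + service £26.56 = £168.80

£168.80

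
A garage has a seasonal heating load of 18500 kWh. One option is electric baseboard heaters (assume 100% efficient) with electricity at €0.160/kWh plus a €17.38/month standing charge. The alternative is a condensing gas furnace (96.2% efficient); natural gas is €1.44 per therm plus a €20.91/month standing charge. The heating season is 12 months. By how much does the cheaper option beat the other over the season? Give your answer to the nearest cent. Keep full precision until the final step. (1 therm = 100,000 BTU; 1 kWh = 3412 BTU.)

Heat load = 18500 kWh × 3412 = 63,122,000 BTU
Gas: input = 63,122,000 / 0.962 = 65,615,385 BTU = 656.2 therm → 656.2 × €1.44 = €944.86; + 12 × €20.91 standing = €1,195.78
Electric: 63,122,000 BTU / 3412 = 18,500 kWh → × €0.160 = €2,960.00; + 12 × €17.38 standing = €3,168.56
Difference = |€1,195.78 − €3,168.56| = €1,972.78

€1972.78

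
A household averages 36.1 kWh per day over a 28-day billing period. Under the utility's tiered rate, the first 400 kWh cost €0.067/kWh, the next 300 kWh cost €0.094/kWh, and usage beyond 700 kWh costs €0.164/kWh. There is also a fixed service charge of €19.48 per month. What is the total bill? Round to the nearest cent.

Usage = 36.1 kWh/day × 28 days = 1010.8 kWh
First 400 kWh × €0.067 = €26.80
Next 300 kWh × €0.094 = €28.20
Remaining 310.8 kWh × €0.164 = €50.97
Energy charge = €105.97; + service €19.48 = €125.45

€125.45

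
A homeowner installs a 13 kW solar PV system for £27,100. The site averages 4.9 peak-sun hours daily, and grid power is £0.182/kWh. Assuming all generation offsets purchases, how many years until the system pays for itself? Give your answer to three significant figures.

6.40 years

Daily generation = 13 kW × 4.9 h = 63.7 kWh
Annual generation = 63.7 × 365 = 23250 kWh
Annual savings = 23250 × £0.182 = £4,231.59
Payback = £27,100 / £4,231.59 = 6.4 years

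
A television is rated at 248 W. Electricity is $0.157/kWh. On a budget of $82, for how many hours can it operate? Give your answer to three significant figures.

Energy budget = $82 / $0.157 per kWh = 522.3 kWh = 522,293 Wh
Runtime = 522,293 Wh / 248 W = 2,106 h

2110 h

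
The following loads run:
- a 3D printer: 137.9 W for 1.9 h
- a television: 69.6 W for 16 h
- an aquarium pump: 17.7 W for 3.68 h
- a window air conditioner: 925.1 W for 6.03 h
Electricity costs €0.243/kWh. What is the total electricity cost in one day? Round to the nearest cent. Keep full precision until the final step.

3D printer: 137.9 W × 1.9 h = 262 Wh = 0.262 kWh
television: 69.6 W × 16 h = 1,114 Wh = 1.114 kWh
aquarium pump: 17.7 W × 3.68 h = 65 Wh = 0.06514 kWh
window air conditioner: 925.1 W × 6.03 h = 5,578 Wh = 5.578 kWh
Total energy = 0.262 + 1.114 + 0.06514 + 5.578 = 7.019 kWh
Cost = 7.019 kWh × €0.243 = €1.71

€1.71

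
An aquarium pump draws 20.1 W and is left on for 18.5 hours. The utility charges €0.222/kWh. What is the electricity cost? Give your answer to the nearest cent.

Energy = 20.1 W × 18.5 h = 372 Wh = 0.3719 kWh
Cost = 0.3719 kWh × €0.222/kWh = €0.08

€0.08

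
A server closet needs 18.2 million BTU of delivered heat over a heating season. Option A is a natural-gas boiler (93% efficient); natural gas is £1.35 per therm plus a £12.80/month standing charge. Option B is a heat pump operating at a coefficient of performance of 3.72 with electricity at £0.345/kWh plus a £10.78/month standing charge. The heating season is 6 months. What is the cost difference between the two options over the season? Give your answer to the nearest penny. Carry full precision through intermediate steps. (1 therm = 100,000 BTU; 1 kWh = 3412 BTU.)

£218.38

Heat load = 18.2 × 10⁶ BTU = 18,200,000 BTU
Gas: input = 18,200,000 / 0.930 = 19,569,892 BTU = 195.7 therm → 195.7 × £1.35 = £264.19; + 6 × £12.80 standing = £340.99
Heat pump: 18,200,000 BTU / 3412 = 5,334 kWh heat; / 3.72 = 1,434 kWh in → × £0.345 = £494.70; + 6 × £10.78 standing = £559.38
Difference = |£340.99 − £559.38| = £218.38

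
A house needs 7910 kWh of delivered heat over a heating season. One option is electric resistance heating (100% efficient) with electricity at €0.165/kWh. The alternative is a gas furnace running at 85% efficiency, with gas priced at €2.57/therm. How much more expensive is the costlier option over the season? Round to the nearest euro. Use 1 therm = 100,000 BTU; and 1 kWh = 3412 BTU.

Heat load = 7910 kWh × 3412 = 26,988,920 BTU
Gas: input = 26,988,920 / 0.85 = 31,751,671 BTU = 317.5 therm → 317.5 × €2.57 = €816.02
Electric: 26,988,920 BTU / 3412 = 7,910 kWh → × €0.165 = €1,305.15
Difference = |€816.02 − €1,305.15| = €489.13 ≈ €489

€489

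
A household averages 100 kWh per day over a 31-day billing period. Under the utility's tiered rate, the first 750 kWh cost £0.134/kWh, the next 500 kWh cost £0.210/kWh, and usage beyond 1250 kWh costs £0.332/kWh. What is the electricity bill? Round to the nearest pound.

£820

Usage = 100 kWh/day × 31 days = 3100 kWh
First 750 kWh × £0.134 = £100.50
Next 500 kWh × £0.210 = £105.00
Remaining 1850 kWh × £0.332 = £614.20
Total = £819.70 ≈ £820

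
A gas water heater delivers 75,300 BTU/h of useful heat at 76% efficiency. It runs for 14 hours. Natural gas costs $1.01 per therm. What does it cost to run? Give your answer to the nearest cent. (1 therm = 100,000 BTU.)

$14.01

Heat delivered = 75,300 BTU/h × 14 h = 1,054,200 BTU
Gas input = 1,054,200 / 0.760 = 1,387,105 BTU
= 1,387,105 / 100,000 = 13.87 therm
Cost = 13.87 × $1.01/therm = $14.01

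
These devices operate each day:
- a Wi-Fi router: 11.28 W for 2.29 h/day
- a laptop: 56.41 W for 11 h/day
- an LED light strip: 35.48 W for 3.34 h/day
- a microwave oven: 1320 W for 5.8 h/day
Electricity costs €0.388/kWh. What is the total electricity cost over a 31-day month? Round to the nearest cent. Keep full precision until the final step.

Wi-Fi router: 11.28 W × 2.29 h × 31 d = 801 Wh = 0.8008 kWh
laptop: 56.41 W × 11 h × 31 d = 19,236 Wh = 19.24 kWh
LED light strip: 35.48 W × 3.34 h × 31 d = 3,674 Wh = 3.674 kWh
microwave oven: 1320 W × 5.8 h × 31 d = 237,336 Wh = 237.3 kWh
Total energy = 0.8008 + 19.24 + 3.674 + 237.3 = 261 kWh
Cost = 261 kWh × €0.388 = €101.29

€101.29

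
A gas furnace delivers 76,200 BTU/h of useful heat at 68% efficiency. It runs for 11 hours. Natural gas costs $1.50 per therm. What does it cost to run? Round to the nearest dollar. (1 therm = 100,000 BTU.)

$18

Heat delivered = 76,200 BTU/h × 11 h = 838,200 BTU
Gas input = 838,200 / 0.68 = 1,232,647 BTU
= 1,232,647 / 100,000 = 12.33 therm
Cost = 12.33 × $1.50/therm = $18.49 ≈ $18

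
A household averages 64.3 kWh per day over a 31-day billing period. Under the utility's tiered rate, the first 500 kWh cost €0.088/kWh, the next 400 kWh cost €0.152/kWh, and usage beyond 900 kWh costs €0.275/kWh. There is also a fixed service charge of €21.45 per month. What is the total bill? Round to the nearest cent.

Usage = 64.3 kWh/day × 31 days = 1993.3 kWh
First 500 kWh × €0.088 = €44.00
Next 400 kWh × €0.152 = €60.80
Remaining 1093.3 kWh × €0.275 = €300.66
Energy charge = €405.46; + service €21.45 = €426.91

€426.91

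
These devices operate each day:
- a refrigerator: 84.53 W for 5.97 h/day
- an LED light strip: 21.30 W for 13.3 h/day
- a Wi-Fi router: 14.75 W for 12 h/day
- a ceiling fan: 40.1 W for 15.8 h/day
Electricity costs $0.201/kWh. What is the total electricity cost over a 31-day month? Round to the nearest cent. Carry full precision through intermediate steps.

$9.96

refrigerator: 84.53 W × 5.97 h × 31 d = 15,644 Wh = 15.64 kWh
LED light strip: 21.30 W × 13.3 h × 31 d = 8,782 Wh = 8.782 kWh
Wi-Fi router: 14.75 W × 12 h × 31 d = 5,487 Wh = 5.487 kWh
ceiling fan: 40.1 W × 15.8 h × 31 d = 19,641 Wh = 19.64 kWh
Total energy = 15.64 + 8.782 + 5.487 + 19.64 = 49.55 kWh
Cost = 49.55 kWh × $0.201 = $9.96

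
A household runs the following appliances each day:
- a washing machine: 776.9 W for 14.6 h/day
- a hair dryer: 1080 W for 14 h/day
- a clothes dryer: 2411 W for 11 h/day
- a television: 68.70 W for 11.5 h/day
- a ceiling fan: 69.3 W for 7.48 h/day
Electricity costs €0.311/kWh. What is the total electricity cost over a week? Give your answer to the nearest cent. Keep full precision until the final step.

€118.19

washing machine: 776.9 W × 14.6 h × 7 d = 79,399 Wh = 79.4 kWh
hair dryer: 1080 W × 14 h × 7 d = 105,840 Wh = 105.8 kWh
clothes dryer: 2411 W × 11 h × 7 d = 185,647 Wh = 185.6 kWh
television: 68.70 W × 11.5 h × 7 d = 5,530 Wh = 5.53 kWh
ceiling fan: 69.3 W × 7.48 h × 7 d = 3,629 Wh = 3.629 kWh
Total energy = 79.4 + 105.8 + 185.6 + 5.53 + 3.629 = 380 kWh
Cost = 380 kWh × €0.311 = €118.19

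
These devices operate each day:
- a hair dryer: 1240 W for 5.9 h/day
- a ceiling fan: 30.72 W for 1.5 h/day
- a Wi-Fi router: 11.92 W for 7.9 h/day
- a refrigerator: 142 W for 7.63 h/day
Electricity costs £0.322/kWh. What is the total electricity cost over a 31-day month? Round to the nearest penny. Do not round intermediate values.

hair dryer: 1240 W × 5.9 h × 31 d = 226,796 Wh = 226.8 kWh
ceiling fan: 30.72 W × 1.5 h × 31 d = 1,428 Wh = 1.428 kWh
Wi-Fi router: 11.92 W × 7.9 h × 31 d = 2,919 Wh = 2.919 kWh
refrigerator: 142 W × 7.63 h × 31 d = 33,587 Wh = 33.59 kWh
Total energy = 226.8 + 1.428 + 2.919 + 33.59 = 264.7 kWh
Cost = 264.7 kWh × £0.322 = £85.24

£85.24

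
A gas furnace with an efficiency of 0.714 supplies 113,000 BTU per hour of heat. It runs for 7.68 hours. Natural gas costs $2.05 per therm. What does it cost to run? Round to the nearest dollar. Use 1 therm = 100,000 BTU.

$25

Heat delivered = 113,000 BTU/h × 7.68 h = 867,840 BTU
Gas input = 867,840 / 0.714 = 1,215,462 BTU
= 1,215,462 / 100,000 = 12.15 therm
Cost = 12.15 × $2.05/therm = $24.92 ≈ $25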